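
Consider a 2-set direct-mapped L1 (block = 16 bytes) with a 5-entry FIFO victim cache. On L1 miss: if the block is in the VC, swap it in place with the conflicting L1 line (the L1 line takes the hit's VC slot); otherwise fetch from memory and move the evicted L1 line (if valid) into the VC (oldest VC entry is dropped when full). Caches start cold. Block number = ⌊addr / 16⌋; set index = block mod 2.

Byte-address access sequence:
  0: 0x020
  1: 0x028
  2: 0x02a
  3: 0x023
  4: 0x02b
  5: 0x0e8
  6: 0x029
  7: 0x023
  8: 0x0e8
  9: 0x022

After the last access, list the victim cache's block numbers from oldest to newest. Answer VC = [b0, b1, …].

  [0] addr=0x20 blk=2 s=0: MISS | VC []
  [1] addr=0x28 blk=2 s=0: L1-HIT | VC []
  [2] addr=0x2a blk=2 s=0: L1-HIT | VC []
  [3] addr=0x23 blk=2 s=0: L1-HIT | VC []
  [4] addr=0x2b blk=2 s=0: L1-HIT | VC []
  [5] addr=0xe8 blk=14 s=0: MISS | VC [2]
  [6] addr=0x29 blk=2 s=0: VC-HIT | VC [14]
  [7] addr=0x23 blk=2 s=0: L1-HIT | VC [14]
  [8] addr=0xe8 blk=14 s=0: VC-HIT | VC [2]
  [9] addr=0x22 blk=2 s=0: VC-HIT | VC [14]

VC = [14]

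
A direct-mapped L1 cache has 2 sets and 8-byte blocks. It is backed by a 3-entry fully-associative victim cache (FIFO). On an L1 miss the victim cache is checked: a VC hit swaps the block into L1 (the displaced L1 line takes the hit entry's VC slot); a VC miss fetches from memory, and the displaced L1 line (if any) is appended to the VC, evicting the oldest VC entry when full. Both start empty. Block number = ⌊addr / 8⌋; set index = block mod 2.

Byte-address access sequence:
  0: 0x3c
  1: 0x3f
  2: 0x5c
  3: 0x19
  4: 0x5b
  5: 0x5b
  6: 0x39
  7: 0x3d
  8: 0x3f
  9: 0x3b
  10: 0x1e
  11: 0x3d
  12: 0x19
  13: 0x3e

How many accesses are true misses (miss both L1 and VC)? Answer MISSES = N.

MISSES = 3

  [0] addr=0x3c blk=7 s=1: MISS | VC []
  [1] addr=0x3f blk=7 s=1: L1-HIT | VC []
  [2] addr=0x5c blk=11 s=1: MISS | VC [7]
  [3] addr=0x19 blk=3 s=1: MISS | VC [7, 11]
  [4] addr=0x5b blk=11 s=1: VC-HIT | VC [7, 3]
  [5] addr=0x5b blk=11 s=1: L1-HIT | VC [7, 3]
  [6] addr=0x39 blk=7 s=1: VC-HIT | VC [11, 3]
  [7] addr=0x3d blk=7 s=1: L1-HIT | VC [11, 3]
  [8] addr=0x3f blk=7 s=1: L1-HIT | VC [11, 3]
  [9] addr=0x3b blk=7 s=1: L1-HIT | VC [11, 3]
  [10] addr=0x1e blk=3 s=1: VC-HIT | VC [11, 7]
  [11] addr=0x3d blk=7 s=1: VC-HIT | VC [11, 3]
  [12] addr=0x19 blk=3 s=1: VC-HIT | VC [11, 7]
  [13] addr=0x3e blk=7 s=1: VC-HIT | VC [11, 3]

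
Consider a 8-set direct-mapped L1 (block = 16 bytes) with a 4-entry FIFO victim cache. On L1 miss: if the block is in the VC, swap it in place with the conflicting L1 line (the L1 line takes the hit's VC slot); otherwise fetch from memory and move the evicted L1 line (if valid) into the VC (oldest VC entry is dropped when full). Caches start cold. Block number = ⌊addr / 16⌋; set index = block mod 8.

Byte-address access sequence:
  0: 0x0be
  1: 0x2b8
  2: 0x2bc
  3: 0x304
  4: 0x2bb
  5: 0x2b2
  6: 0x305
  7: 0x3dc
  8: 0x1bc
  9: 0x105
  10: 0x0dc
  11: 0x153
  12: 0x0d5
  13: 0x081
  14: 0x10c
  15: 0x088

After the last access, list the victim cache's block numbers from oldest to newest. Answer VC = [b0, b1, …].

#0 0xbe→b11/s3 MISS; vc=[]
#1 0x2b8→b43/s3 MISS; vc=[11]
#2 0x2bc→b43/s3 L1-HIT; vc=[11]
#3 0x304→b48/s0 MISS; vc=[11]
#4 0x2bb→b43/s3 L1-HIT; vc=[11]
#5 0x2b2→b43/s3 L1-HIT; vc=[11]
#6 0x305→b48/s0 L1-HIT; vc=[11]
#7 0x3dc→b61/s5 MISS; vc=[11]
#8 0x1bc→b27/s3 MISS; vc=[11,43]
#9 0x105→b16/s0 MISS; vc=[11,43,48]
#10 0xdc→b13/s5 MISS; vc=[11,43,48,61]
#11 0x153→b21/s5 MISS; vc=[43,48,61,13]
#12 0xd5→b13/s5 VC-HIT; vc=[43,48,61,21]
#13 0x81→b8/s0 MISS; vc=[48,61,21,16]
#14 0x10c→b16/s0 VC-HIT; vc=[48,61,21,8]
#15 0x88→b8/s0 VC-HIT; vc=[48,61,21,16]

VC = [48, 61, 21, 16]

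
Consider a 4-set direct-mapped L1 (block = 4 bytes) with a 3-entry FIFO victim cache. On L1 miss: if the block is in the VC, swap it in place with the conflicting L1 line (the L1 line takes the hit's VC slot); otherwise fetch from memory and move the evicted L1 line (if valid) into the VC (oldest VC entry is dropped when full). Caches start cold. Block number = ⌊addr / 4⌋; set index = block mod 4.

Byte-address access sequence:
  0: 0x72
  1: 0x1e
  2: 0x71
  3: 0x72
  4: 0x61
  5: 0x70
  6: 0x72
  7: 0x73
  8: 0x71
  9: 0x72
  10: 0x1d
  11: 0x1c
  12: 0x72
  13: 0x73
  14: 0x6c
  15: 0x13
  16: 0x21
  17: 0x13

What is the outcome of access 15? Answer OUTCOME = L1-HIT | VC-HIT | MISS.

#0 0x72→b28/s0 MISS; vc=[]
#1 0x1e→b7/s3 MISS; vc=[]
#2 0x71→b28/s0 L1-HIT; vc=[]
#3 0x72→b28/s0 L1-HIT; vc=[]
#4 0x61→b24/s0 MISS; vc=[28]
#5 0x70→b28/s0 VC-HIT; vc=[24]
#6 0x72→b28/s0 L1-HIT; vc=[24]
#7 0x73→b28/s0 L1-HIT; vc=[24]
#8 0x71→b28/s0 L1-HIT; vc=[24]
#9 0x72→b28/s0 L1-HIT; vc=[24]
#10 0x1d→b7/s3 L1-HIT; vc=[24]
#11 0x1c→b7/s3 L1-HIT; vc=[24]
#12 0x72→b28/s0 L1-HIT; vc=[24]
#13 0x73→b28/s0 L1-HIT; vc=[24]
#14 0x6c→b27/s3 MISS; vc=[24,7]
#15 0x13→b4/s0 MISS; vc=[24,7,28]
#16 0x21→b8/s0 MISS; vc=[7,28,4]
#17 0x13→b4/s0 VC-HIT; vc=[7,28,8]

OUTCOME = MISS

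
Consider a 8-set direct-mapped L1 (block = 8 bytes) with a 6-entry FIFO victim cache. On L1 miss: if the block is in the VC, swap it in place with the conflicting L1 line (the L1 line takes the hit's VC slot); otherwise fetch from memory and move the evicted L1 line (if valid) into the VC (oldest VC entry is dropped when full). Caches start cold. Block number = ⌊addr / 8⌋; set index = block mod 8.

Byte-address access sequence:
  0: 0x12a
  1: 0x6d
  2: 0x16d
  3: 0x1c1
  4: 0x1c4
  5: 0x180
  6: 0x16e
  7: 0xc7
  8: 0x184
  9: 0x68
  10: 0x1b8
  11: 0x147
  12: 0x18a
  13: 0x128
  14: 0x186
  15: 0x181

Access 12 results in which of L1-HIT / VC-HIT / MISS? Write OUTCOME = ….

OUTCOME = MISS

0: 0x12a (blk 37, set 5) → MISS  vc=[]
1: 0x6d (blk 13, set 5) → MISS  vc=[37]
2: 0x16d (blk 45, set 5) → MISS  vc=[37, 13]
3: 0x1c1 (blk 56, set 0) → MISS  vc=[37, 13]
4: 0x1c4 (blk 56, set 0) → L1-HIT  vc=[37, 13]
5: 0x180 (blk 48, set 0) → MISS  vc=[37, 13, 56]
6: 0x16e (blk 45, set 5) → L1-HIT  vc=[37, 13, 56]
7: 0xc7 (blk 24, set 0) → MISS  vc=[37, 13, 56, 48]
8: 0x184 (blk 48, set 0) → VC-HIT  vc=[37, 13, 56, 24]
9: 0x68 (blk 13, set 5) → VC-HIT  vc=[37, 45, 56, 24]
10: 0x1b8 (blk 55, set 7) → MISS  vc=[37, 45, 56, 24]
11: 0x147 (blk 40, set 0) → MISS  vc=[37, 45, 56, 24, 48]
12: 0x18a (blk 49, set 1) → MISS  vc=[37, 45, 56, 24, 48]
13: 0x128 (blk 37, set 5) → VC-HIT  vc=[13, 45, 56, 24, 48]
14: 0x186 (blk 48, set 0) → VC-HIT  vc=[13, 45, 56, 24, 40]
15: 0x181 (blk 48, set 0) → L1-HIT  vc=[13, 45, 56, 24, 40]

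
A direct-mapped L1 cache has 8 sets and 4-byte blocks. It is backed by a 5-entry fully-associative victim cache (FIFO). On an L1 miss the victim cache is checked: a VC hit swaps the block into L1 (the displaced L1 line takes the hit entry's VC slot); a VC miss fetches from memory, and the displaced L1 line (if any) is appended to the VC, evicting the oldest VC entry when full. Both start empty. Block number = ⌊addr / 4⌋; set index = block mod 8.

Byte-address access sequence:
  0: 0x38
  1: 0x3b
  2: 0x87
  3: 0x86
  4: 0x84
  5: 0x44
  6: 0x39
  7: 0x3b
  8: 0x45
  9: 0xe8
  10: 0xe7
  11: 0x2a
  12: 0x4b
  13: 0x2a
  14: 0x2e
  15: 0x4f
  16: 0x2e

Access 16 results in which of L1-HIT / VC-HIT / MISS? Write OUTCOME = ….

0: 0x38 (blk 14, set 6) → MISS  vc=[]
1: 0x3b (blk 14, set 6) → L1-HIT  vc=[]
2: 0x87 (blk 33, set 1) → MISS  vc=[]
3: 0x86 (blk 33, set 1) → L1-HIT  vc=[]
4: 0x84 (blk 33, set 1) → L1-HIT  vc=[]
5: 0x44 (blk 17, set 1) → MISS  vc=[33]
6: 0x39 (blk 14, set 6) → L1-HIT  vc=[33]
7: 0x3b (blk 14, set 6) → L1-HIT  vc=[33]
8: 0x45 (blk 17, set 1) → L1-HIT  vc=[33]
9: 0xe8 (blk 58, set 2) → MISS  vc=[33]
10: 0xe7 (blk 57, set 1) → MISS  vc=[33, 17]
11: 0x2a (blk 10, set 2) → MISS  vc=[33, 17, 58]
12: 0x4b (blk 18, set 2) → MISS  vc=[33, 17, 58, 10]
13: 0x2a (blk 10, set 2) → VC-HIT  vc=[33, 17, 58, 18]
14: 0x2e (blk 11, set 3) → MISS  vc=[33, 17, 58, 18]
15: 0x4f (blk 19, set 3) → MISS  vc=[33, 17, 58, 18, 11]
16: 0x2e (blk 11, set 3) → VC-HIT  vc=[33, 17, 58, 18, 19]

OUTCOME = VC-HIT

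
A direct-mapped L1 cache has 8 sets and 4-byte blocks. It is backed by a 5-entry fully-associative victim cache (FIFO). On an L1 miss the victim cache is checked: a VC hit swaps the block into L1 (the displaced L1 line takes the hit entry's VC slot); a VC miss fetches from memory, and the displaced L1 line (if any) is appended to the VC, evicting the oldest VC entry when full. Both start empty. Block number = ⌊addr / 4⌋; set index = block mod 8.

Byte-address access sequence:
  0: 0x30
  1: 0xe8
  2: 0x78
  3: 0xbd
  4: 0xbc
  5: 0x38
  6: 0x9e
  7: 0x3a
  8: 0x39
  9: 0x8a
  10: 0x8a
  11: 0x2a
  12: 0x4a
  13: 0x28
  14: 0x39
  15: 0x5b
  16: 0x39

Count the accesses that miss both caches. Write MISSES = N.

#0 0x30→b12/s4 MISS; vc=[]
#1 0xe8→b58/s2 MISS; vc=[]
#2 0x78→b30/s6 MISS; vc=[]
#3 0xbd→b47/s7 MISS; vc=[]
#4 0xbc→b47/s7 L1-HIT; vc=[]
#5 0x38→b14/s6 MISS; vc=[30]
#6 0x9e→b39/s7 MISS; vc=[30,47]
#7 0x3a→b14/s6 L1-HIT; vc=[30,47]
#8 0x39→b14/s6 L1-HIT; vc=[30,47]
#9 0x8a→b34/s2 MISS; vc=[30,47,58]
#10 0x8a→b34/s2 L1-HIT; vc=[30,47,58]
#11 0x2a→b10/s2 MISS; vc=[30,47,58,34]
#12 0x4a→b18/s2 MISS; vc=[30,47,58,34,10]
#13 0x28→b10/s2 VC-HIT; vc=[30,47,58,34,18]
#14 0x39→b14/s6 L1-HIT; vc=[30,47,58,34,18]
#15 0x5b→b22/s6 MISS; vc=[47,58,34,18,14]
#16 0x39→b14/s6 VC-HIT; vc=[47,58,34,18,22]

MISSES = 10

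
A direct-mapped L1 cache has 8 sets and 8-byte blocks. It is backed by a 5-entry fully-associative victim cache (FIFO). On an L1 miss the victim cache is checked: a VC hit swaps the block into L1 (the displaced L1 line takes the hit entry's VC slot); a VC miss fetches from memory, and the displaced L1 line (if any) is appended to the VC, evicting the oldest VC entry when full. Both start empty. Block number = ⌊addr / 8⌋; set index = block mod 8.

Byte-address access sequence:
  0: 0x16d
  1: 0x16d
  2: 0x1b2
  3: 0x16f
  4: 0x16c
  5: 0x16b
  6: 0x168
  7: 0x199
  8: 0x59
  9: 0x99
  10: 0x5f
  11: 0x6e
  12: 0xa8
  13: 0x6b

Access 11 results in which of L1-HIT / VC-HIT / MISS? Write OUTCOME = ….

  [0] addr=0x16d blk=45 s=5: MISS | VC []
  [1] addr=0x16d blk=45 s=5: L1-HIT | VC []
  [2] addr=0x1b2 blk=54 s=6: MISS | VC []
  [3] addr=0x16f blk=45 s=5: L1-HIT | VC []
  [4] addr=0x16c blk=45 s=5: L1-HIT | VC []
  [5] addr=0x16b blk=45 s=5: L1-HIT | VC []
  [6] addr=0x168 blk=45 s=5: L1-HIT | VC []
  [7] addr=0x199 blk=51 s=3: MISS | VC []
  [8] addr=0x59 blk=11 s=3: MISS | VC [51]
  [9] addr=0x99 blk=19 s=3: MISS | VC [51, 11]
  [10] addr=0x5f blk=11 s=3: VC-HIT | VC [51, 19]
  [11] addr=0x6e blk=13 s=5: MISS | VC [51, 19, 45]
  [12] addr=0xa8 blk=21 s=5: MISS | VC [51, 19, 45, 13]
  [13] addr=0x6b blk=13 s=5: VC-HIT | VC [51, 19, 45, 21]

OUTCOME = MISS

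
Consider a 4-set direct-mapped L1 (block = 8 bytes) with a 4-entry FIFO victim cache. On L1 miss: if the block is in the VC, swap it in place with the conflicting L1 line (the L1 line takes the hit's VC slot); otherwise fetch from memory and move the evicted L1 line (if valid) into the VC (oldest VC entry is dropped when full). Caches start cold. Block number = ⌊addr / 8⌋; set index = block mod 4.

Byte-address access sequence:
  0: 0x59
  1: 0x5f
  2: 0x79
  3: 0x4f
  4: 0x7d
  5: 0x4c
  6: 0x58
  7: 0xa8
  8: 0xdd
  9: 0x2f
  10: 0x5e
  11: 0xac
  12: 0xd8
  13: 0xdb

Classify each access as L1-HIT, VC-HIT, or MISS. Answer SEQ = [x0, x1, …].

  [0] addr=0x59 blk=11 s=3: MISS | VC []
  [1] addr=0x5f blk=11 s=3: L1-HIT | VC []
  [2] addr=0x79 blk=15 s=3: MISS | VC [11]
  [3] addr=0x4f blk=9 s=1: MISS | VC [11]
  [4] addr=0x7d blk=15 s=3: L1-HIT | VC [11]
  [5] addr=0x4c blk=9 s=1: L1-HIT | VC [11]
  [6] addr=0x58 blk=11 s=3: VC-HIT | VC [15]
  [7] addr=0xa8 blk=21 s=1: MISS | VC [15, 9]
  [8] addr=0xdd blk=27 s=3: MISS | VC [15, 9, 11]
  [9] addr=0x2f blk=5 s=1: MISS | VC [15, 9, 11, 21]
  [10] addr=0x5e blk=11 s=3: VC-HIT | VC [15, 9, 27, 21]
  [11] addr=0xac blk=21 s=1: VC-HIT | VC [15, 9, 27, 5]
  [12] addr=0xd8 blk=27 s=3: VC-HIT | VC [15, 9, 11, 5]
  [13] addr=0xdb blk=27 s=3: L1-HIT | VC [15, 9, 11, 5]

SEQ = [MISS, L1-HIT, MISS, MISS, L1-HIT, L1-HIT, VC-HIT, MISS, MISS, MISS, VC-HIT, VC-HIT, VC-HIT, L1-HIT]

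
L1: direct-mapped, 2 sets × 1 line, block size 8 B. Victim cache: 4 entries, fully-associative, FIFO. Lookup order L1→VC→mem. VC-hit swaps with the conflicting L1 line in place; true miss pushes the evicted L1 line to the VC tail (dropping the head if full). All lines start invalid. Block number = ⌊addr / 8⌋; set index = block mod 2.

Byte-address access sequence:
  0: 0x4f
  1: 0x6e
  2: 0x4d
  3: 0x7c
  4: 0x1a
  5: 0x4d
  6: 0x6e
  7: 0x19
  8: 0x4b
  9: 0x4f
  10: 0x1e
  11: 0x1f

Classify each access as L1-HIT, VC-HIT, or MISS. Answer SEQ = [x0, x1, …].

#0 0x4f→b9/s1 MISS; vc=[]
#1 0x6e→b13/s1 MISS; vc=[9]
#2 0x4d→b9/s1 VC-HIT; vc=[13]
#3 0x7c→b15/s1 MISS; vc=[13,9]
#4 0x1a→b3/s1 MISS; vc=[13,9,15]
#5 0x4d→b9/s1 VC-HIT; vc=[13,3,15]
#6 0x6e→b13/s1 VC-HIT; vc=[9,3,15]
#7 0x19→b3/s1 VC-HIT; vc=[9,13,15]
#8 0x4b→b9/s1 VC-HIT; vc=[3,13,15]
#9 0x4f→b9/s1 L1-HIT; vc=[3,13,15]
#10 0x1e→b3/s1 VC-HIT; vc=[9,13,15]
#11 0x1f→b3/s1 L1-HIT; vc=[9,13,15]

SEQ = [MISS, MISS, VC-HIT, MISS, MISS, VC-HIT, VC-HIT, VC-HIT, VC-HIT, L1-HIT, VC-HIT, L1-HIT]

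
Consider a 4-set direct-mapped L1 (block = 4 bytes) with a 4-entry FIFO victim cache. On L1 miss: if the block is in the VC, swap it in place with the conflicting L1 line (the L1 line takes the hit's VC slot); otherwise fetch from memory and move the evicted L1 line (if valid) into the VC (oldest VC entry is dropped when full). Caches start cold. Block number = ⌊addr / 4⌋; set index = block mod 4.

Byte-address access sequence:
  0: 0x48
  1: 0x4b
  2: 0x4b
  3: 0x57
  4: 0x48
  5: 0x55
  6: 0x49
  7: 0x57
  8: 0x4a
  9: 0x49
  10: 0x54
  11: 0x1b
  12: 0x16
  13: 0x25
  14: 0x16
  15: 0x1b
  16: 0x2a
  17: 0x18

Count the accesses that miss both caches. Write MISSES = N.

0: 0x48 (blk 18, set 2) → MISS  vc=[]
1: 0x4b (blk 18, set 2) → L1-HIT  vc=[]
2: 0x4b (blk 18, set 2) → L1-HIT  vc=[]
3: 0x57 (blk 21, set 1) → MISS  vc=[]
4: 0x48 (blk 18, set 2) → L1-HIT  vc=[]
5: 0x55 (blk 21, set 1) → L1-HIT  vc=[]
6: 0x49 (blk 18, set 2) → L1-HIT  vc=[]
7: 0x57 (blk 21, set 1) → L1-HIT  vc=[]
8: 0x4a (blk 18, set 2) → L1-HIT  vc=[]
9: 0x49 (blk 18, set 2) → L1-HIT  vc=[]
10: 0x54 (blk 21, set 1) → L1-HIT  vc=[]
11: 0x1b (blk 6, set 2) → MISS  vc=[18]
12: 0x16 (blk 5, set 1) → MISS  vc=[18, 21]
13: 0x25 (blk 9, set 1) → MISS  vc=[18, 21, 5]
14: 0x16 (blk 5, set 1) → VC-HIT  vc=[18, 21, 9]
15: 0x1b (blk 6, set 2) → L1-HIT  vc=[18, 21, 9]
16: 0x2a (blk 10, set 2) → MISS  vc=[18, 21, 9, 6]
17: 0x18 (blk 6, set 2) → VC-HIT  vc=[18, 21, 9, 10]

MISSES = 6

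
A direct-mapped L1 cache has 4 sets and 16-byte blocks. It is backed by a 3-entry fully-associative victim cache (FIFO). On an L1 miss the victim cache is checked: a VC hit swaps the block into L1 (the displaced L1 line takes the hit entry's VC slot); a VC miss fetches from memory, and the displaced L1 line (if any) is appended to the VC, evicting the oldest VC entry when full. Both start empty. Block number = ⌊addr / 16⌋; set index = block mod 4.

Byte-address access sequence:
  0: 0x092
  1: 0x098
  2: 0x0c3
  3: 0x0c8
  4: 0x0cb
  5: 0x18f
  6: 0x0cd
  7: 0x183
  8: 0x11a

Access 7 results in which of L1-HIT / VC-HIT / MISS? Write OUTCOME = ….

  [0] addr=0x92 blk=9 s=1: MISS | VC []
  [1] addr=0x98 blk=9 s=1: L1-HIT | VC []
  [2] addr=0xc3 blk=12 s=0: MISS | VC []
  [3] addr=0xc8 blk=12 s=0: L1-HIT | VC []
  [4] addr=0xcb blk=12 s=0: L1-HIT | VC []
  [5] addr=0x18f blk=24 s=0: MISS | VC [12]
  [6] addr=0xcd blk=12 s=0: VC-HIT | VC [24]
  [7] addr=0x183 blk=24 s=0: VC-HIT | VC [12]
  [8] addr=0x11a blk=17 s=1: MISS | VC [12, 9]

OUTCOME = VC-HIT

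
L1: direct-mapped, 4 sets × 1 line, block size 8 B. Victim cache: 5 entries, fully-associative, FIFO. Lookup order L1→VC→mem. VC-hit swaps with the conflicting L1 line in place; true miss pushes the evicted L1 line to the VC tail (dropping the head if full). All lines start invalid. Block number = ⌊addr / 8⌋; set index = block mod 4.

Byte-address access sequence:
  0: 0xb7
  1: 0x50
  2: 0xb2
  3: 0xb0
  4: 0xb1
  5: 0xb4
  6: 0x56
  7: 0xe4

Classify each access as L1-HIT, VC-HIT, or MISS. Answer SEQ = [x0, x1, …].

#0 0xb7→b22/s2 MISS; vc=[]
#1 0x50→b10/s2 MISS; vc=[22]
#2 0xb2→b22/s2 VC-HIT; vc=[10]
#3 0xb0→b22/s2 L1-HIT; vc=[10]
#4 0xb1→b22/s2 L1-HIT; vc=[10]
#5 0xb4→b22/s2 L1-HIT; vc=[10]
#6 0x56→b10/s2 VC-HIT; vc=[22]
#7 0xe4→b28/s0 MISS; vc=[22]

SEQ = [MISS, MISS, VC-HIT, L1-HIT, L1-HIT, L1-HIT, VC-HIT, MISS]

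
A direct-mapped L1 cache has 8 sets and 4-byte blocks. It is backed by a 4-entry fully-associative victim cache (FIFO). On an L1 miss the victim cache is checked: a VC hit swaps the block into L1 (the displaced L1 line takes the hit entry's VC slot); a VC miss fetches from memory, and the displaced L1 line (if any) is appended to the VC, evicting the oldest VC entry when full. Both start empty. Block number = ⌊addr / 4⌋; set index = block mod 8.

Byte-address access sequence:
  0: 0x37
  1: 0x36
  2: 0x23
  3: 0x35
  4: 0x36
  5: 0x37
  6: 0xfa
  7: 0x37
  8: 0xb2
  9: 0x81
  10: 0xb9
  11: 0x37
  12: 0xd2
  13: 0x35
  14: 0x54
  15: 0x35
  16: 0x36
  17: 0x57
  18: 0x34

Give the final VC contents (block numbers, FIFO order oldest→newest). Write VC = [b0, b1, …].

0: 0x37 (blk 13, set 5) → MISS  vc=[]
1: 0x36 (blk 13, set 5) → L1-HIT  vc=[]
2: 0x23 (blk 8, set 0) → MISS  vc=[]
3: 0x35 (blk 13, set 5) → L1-HIT  vc=[]
4: 0x36 (blk 13, set 5) → L1-HIT  vc=[]
5: 0x37 (blk 13, set 5) → L1-HIT  vc=[]
6: 0xfa (blk 62, set 6) → MISS  vc=[]
7: 0x37 (blk 13, set 5) → L1-HIT  vc=[]
8: 0xb2 (blk 44, set 4) → MISS  vc=[]
9: 0x81 (blk 32, set 0) → MISS  vc=[8]
10: 0xb9 (blk 46, set 6) → MISS  vc=[8, 62]
11: 0x37 (blk 13, set 5) → L1-HIT  vc=[8, 62]
12: 0xd2 (blk 52, set 4) → MISS  vc=[8, 62, 44]
13: 0x35 (blk 13, set 5) → L1-HIT  vc=[8, 62, 44]
14: 0x54 (blk 21, set 5) → MISS  vc=[8, 62, 44, 13]
15: 0x35 (blk 13, set 5) → VC-HIT  vc=[8, 62, 44, 21]
16: 0x36 (blk 13, set 5) → L1-HIT  vc=[8, 62, 44, 21]
17: 0x57 (blk 21, set 5) → VC-HIT  vc=[8, 62, 44, 13]
18: 0x34 (blk 13, set 5) → VC-HIT  vc=[8, 62, 44, 21]

VC = [8, 62, 44, 21]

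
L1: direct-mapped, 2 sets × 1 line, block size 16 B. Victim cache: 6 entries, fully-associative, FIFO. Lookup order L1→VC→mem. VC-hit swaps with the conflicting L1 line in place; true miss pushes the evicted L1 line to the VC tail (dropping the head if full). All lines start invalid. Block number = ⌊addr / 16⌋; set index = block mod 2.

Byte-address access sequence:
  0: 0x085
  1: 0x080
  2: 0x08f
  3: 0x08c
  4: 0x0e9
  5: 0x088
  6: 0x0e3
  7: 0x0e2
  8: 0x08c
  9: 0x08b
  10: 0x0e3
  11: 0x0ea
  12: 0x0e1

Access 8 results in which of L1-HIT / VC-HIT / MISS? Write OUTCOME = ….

0: 0x85 (blk 8, set 0) → MISS  vc=[]
1: 0x80 (blk 8, set 0) → L1-HIT  vc=[]
2: 0x8f (blk 8, set 0) → L1-HIT  vc=[]
3: 0x8c (blk 8, set 0) → L1-HIT  vc=[]
4: 0xe9 (blk 14, set 0) → MISS  vc=[8]
5: 0x88 (blk 8, set 0) → VC-HIT  vc=[14]
6: 0xe3 (blk 14, set 0) → VC-HIT  vc=[8]
7: 0xe2 (blk 14, set 0) → L1-HIT  vc=[8]
8: 0x8c (blk 8, set 0) → VC-HIT  vc=[14]
9: 0x8b (blk 8, set 0) → L1-HIT  vc=[14]
10: 0xe3 (blk 14, set 0) → VC-HIT  vc=[8]
11: 0xea (blk 14, set 0) → L1-HIT  vc=[8]
12: 0xe1 (blk 14, set 0) → L1-HIT  vc=[8]

OUTCOME = VC-HIT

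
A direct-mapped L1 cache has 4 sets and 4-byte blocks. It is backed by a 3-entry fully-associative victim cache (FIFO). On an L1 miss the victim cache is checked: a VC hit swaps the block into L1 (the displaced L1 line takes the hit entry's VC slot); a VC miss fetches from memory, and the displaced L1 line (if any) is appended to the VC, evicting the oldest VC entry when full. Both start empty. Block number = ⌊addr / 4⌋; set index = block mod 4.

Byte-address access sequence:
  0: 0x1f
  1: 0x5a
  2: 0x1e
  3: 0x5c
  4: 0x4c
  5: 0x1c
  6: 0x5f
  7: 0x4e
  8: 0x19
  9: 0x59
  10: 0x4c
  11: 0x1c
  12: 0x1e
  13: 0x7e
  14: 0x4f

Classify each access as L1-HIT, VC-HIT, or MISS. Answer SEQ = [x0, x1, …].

#0 0x1f→b7/s3 MISS; vc=[]
#1 0x5a→b22/s2 MISS; vc=[]
#2 0x1e→b7/s3 L1-HIT; vc=[]
#3 0x5c→b23/s3 MISS; vc=[7]
#4 0x4c→b19/s3 MISS; vc=[7,23]
#5 0x1c→b7/s3 VC-HIT; vc=[19,23]
#6 0x5f→b23/s3 VC-HIT; vc=[19,7]
#7 0x4e→b19/s3 VC-HIT; vc=[23,7]
#8 0x19→b6/s2 MISS; vc=[23,7,22]
#9 0x59→b22/s2 VC-HIT; vc=[23,7,6]
#10 0x4c→b19/s3 L1-HIT; vc=[23,7,6]
#11 0x1c→b7/s3 VC-HIT; vc=[23,19,6]
#12 0x1e→b7/s3 L1-HIT; vc=[23,19,6]
#13 0x7e→b31/s3 MISS; vc=[19,6,7]
#14 0x4f→b19/s3 VC-HIT; vc=[31,6,7]

SEQ = [MISS, MISS, L1-HIT, MISS, MISS, VC-HIT, VC-HIT, VC-HIT, MISS, VC-HIT, L1-HIT, VC-HIT, L1-HIT, MISS, VC-HIT]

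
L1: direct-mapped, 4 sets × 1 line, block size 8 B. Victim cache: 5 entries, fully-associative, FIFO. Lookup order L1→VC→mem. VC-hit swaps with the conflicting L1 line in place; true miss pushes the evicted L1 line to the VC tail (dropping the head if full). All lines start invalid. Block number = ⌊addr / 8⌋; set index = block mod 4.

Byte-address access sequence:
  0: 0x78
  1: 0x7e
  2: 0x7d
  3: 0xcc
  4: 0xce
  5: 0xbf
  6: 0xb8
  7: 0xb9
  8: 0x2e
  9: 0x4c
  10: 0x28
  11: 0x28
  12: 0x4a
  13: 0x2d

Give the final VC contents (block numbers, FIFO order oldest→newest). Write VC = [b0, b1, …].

#0 0x78→b15/s3 MISS; vc=[]
#1 0x7e→b15/s3 L1-HIT; vc=[]
#2 0x7d→b15/s3 L1-HIT; vc=[]
#3 0xcc→b25/s1 MISS; vc=[]
#4 0xce→b25/s1 L1-HIT; vc=[]
#5 0xbf→b23/s3 MISS; vc=[15]
#6 0xb8→b23/s3 L1-HIT; vc=[15]
#7 0xb9→b23/s3 L1-HIT; vc=[15]
#8 0x2e→b5/s1 MISS; vc=[15,25]
#9 0x4c→b9/s1 MISS; vc=[15,25,5]
#10 0x28→b5/s1 VC-HIT; vc=[15,25,9]
#11 0x28→b5/s1 L1-HIT; vc=[15,25,9]
#12 0x4a→b9/s1 VC-HIT; vc=[15,25,5]
#13 0x2d→b5/s1 VC-HIT; vc=[15,25,9]

VC = [15, 25, 9]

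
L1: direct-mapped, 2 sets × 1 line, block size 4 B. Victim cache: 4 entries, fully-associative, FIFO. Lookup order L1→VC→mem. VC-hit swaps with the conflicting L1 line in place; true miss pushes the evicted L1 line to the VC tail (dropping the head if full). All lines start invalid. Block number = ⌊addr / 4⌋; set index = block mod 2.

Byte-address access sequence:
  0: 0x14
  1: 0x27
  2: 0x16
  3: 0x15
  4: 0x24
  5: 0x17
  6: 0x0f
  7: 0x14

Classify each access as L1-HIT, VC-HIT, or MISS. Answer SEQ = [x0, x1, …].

0: 0x14 (blk 5, set 1) → MISS  vc=[]
1: 0x27 (blk 9, set 1) → MISS  vc=[5]
2: 0x16 (blk 5, set 1) → VC-HIT  vc=[9]
3: 0x15 (blk 5, set 1) → L1-HIT  vc=[9]
4: 0x24 (blk 9, set 1) → VC-HIT  vc=[5]
5: 0x17 (blk 5, set 1) → VC-HIT  vc=[9]
6: 0xf (blk 3, set 1) → MISS  vc=[9, 5]
7: 0x14 (blk 5, set 1) → VC-HIT  vc=[9, 3]

SEQ = [MISS, MISS, VC-HIT, L1-HIT, VC-HIT, VC-HIT, MISS, VC-HIT]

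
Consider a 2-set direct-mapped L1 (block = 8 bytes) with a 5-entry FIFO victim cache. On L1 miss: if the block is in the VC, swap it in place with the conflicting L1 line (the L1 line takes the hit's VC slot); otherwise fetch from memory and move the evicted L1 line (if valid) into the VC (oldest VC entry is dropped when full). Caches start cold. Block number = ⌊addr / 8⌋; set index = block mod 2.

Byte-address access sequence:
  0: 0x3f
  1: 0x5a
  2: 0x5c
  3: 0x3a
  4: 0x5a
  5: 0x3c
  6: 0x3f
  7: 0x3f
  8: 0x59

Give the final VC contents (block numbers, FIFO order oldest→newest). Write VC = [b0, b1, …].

#0 0x3f→b7/s1 MISS; vc=[]
#1 0x5a→b11/s1 MISS; vc=[7]
#2 0x5c→b11/s1 L1-HIT; vc=[7]
#3 0x3a→b7/s1 VC-HIT; vc=[11]
#4 0x5a→b11/s1 VC-HIT; vc=[7]
#5 0x3c→b7/s1 VC-HIT; vc=[11]
#6 0x3f→b7/s1 L1-HIT; vc=[11]
#7 0x3f→b7/s1 L1-HIT; vc=[11]
#8 0x59→b11/s1 VC-HIT; vc=[7]

VC = [7]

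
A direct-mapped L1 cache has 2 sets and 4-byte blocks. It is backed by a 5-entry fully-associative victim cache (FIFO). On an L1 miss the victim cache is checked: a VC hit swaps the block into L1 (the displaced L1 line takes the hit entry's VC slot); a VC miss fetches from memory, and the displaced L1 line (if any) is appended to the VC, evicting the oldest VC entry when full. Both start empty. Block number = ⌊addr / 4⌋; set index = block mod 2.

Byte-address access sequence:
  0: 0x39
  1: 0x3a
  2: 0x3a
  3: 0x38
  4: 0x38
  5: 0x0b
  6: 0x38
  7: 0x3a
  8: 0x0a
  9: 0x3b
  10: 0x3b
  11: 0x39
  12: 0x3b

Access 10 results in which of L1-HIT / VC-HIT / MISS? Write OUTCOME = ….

OUTCOME = L1-HIT

#0 0x39→b14/s0 MISS; vc=[]
#1 0x3a→b14/s0 L1-HIT; vc=[]
#2 0x3a→b14/s0 L1-HIT; vc=[]
#3 0x38→b14/s0 L1-HIT; vc=[]
#4 0x38→b14/s0 L1-HIT; vc=[]
#5 0xb→b2/s0 MISS; vc=[14]
#6 0x38→b14/s0 VC-HIT; vc=[2]
#7 0x3a→b14/s0 L1-HIT; vc=[2]
#8 0xa→b2/s0 VC-HIT; vc=[14]
#9 0x3b→b14/s0 VC-HIT; vc=[2]
#10 0x3b→b14/s0 L1-HIT; vc=[2]
#11 0x39→b14/s0 L1-HIT; vc=[2]
#12 0x3b→b14/s0 L1-HIT; vc=[2]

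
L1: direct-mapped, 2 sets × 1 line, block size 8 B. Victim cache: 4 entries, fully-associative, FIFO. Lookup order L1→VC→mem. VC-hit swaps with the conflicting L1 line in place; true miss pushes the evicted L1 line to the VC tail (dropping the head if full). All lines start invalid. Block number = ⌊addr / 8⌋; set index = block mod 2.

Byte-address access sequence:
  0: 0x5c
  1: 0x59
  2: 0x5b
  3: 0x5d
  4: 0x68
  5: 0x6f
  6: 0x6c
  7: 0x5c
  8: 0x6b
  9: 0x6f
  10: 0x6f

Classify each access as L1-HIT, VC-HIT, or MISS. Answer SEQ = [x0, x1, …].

  [0] addr=0x5c blk=11 s=1: MISS | VC []
  [1] addr=0x59 blk=11 s=1: L1-HIT | VC []
  [2] addr=0x5b blk=11 s=1: L1-HIT | VC []
  [3] addr=0x5d blk=11 s=1: L1-HIT | VC []
  [4] addr=0x68 blk=13 s=1: MISS | VC [11]
  [5] addr=0x6f blk=13 s=1: L1-HIT | VC [11]
  [6] addr=0x6c blk=13 s=1: L1-HIT | VC [11]
  [7] addr=0x5c blk=11 s=1: VC-HIT | VC [13]
  [8] addr=0x6b blk=13 s=1: VC-HIT | VC [11]
  [9] addr=0x6f blk=13 s=1: L1-HIT | VC [11]
  [10] addr=0x6f blk=13 s=1: L1-HIT | VC [11]

SEQ = [MISS, L1-HIT, L1-HIT, L1-HIT, MISS, L1-HIT, L1-HIT, VC-HIT, VC-HIT, L1-HIT, L1-HIT]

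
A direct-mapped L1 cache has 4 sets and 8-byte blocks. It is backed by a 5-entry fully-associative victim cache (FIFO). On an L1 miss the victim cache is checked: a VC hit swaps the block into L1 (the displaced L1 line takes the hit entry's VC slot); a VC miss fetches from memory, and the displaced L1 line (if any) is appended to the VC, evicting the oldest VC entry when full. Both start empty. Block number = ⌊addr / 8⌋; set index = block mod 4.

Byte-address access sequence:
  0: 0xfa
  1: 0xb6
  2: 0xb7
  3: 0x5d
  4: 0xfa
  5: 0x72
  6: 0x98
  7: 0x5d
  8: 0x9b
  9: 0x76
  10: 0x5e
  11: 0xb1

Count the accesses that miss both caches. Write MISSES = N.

MISSES = 5

#0 0xfa→b31/s3 MISS; vc=[]
#1 0xb6→b22/s2 MISS; vc=[]
#2 0xb7→b22/s2 L1-HIT; vc=[]
#3 0x5d→b11/s3 MISS; vc=[31]
#4 0xfa→b31/s3 VC-HIT; vc=[11]
#5 0x72→b14/s2 MISS; vc=[11,22]
#6 0x98→b19/s3 MISS; vc=[11,22,31]
#7 0x5d→b11/s3 VC-HIT; vc=[19,22,31]
#8 0x9b→b19/s3 VC-HIT; vc=[11,22,31]
#9 0x76→b14/s2 L1-HIT; vc=[11,22,31]
#10 0x5e→b11/s3 VC-HIT; vc=[19,22,31]
#11 0xb1→b22/s2 VC-HIT; vc=[19,14,31]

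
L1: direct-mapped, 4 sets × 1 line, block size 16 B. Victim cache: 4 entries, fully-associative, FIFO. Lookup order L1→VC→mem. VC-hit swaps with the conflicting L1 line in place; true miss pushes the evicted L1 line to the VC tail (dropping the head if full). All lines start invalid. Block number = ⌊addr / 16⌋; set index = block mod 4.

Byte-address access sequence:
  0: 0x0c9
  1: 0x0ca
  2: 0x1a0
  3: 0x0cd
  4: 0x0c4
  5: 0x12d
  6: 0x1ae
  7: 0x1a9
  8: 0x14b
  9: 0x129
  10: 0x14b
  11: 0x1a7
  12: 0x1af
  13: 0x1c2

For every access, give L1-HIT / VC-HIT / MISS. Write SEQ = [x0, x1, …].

SEQ = [MISS, L1-HIT, MISS, L1-HIT, L1-HIT, MISS, VC-HIT, L1-HIT, MISS, VC-HIT, L1-HIT, VC-HIT, L1-HIT, MISS]

#0 0xc9→b12/s0 MISS; vc=[]
#1 0xca→b12/s0 L1-HIT; vc=[]
#2 0x1a0→b26/s2 MISS; vc=[]
#3 0xcd→b12/s0 L1-HIT; vc=[]
#4 0xc4→b12/s0 L1-HIT; vc=[]
#5 0x12d→b18/s2 MISS; vc=[26]
#6 0x1ae→b26/s2 VC-HIT; vc=[18]
#7 0x1a9→b26/s2 L1-HIT; vc=[18]
#8 0x14b→b20/s0 MISS; vc=[18,12]
#9 0x129→b18/s2 VC-HIT; vc=[26,12]
#10 0x14b→b20/s0 L1-HIT; vc=[26,12]
#11 0x1a7→b26/s2 VC-HIT; vc=[18,12]
#12 0x1af→b26/s2 L1-HIT; vc=[18,12]
#13 0x1c2→b28/s0 MISS; vc=[18,12,20]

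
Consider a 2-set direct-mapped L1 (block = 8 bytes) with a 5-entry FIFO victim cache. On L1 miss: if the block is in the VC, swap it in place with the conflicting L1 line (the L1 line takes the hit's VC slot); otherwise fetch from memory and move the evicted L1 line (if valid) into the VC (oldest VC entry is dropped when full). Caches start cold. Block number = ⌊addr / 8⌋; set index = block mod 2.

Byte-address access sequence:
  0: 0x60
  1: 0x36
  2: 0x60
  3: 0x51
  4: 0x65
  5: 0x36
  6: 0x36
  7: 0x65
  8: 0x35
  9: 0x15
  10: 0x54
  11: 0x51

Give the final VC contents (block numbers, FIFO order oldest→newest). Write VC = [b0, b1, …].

VC = [12, 2, 6]

  [0] addr=0x60 blk=12 s=0: MISS | VC []
  [1] addr=0x36 blk=6 s=0: MISS | VC [12]
  [2] addr=0x60 blk=12 s=0: VC-HIT | VC [6]
  [3] addr=0x51 blk=10 s=0: MISS | VC [6, 12]
  [4] addr=0x65 blk=12 s=0: VC-HIT | VC [6, 10]
  [5] addr=0x36 blk=6 s=0: VC-HIT | VC [12, 10]
  [6] addr=0x36 blk=6 s=0: L1-HIT | VC [12, 10]
  [7] addr=0x65 blk=12 s=0: VC-HIT | VC [6, 10]
  [8] addr=0x35 blk=6 s=0: VC-HIT | VC [12, 10]
  [9] addr=0x15 blk=2 s=0: MISS | VC [12, 10, 6]
  [10] addr=0x54 blk=10 s=0: VC-HIT | VC [12, 2, 6]
  [11] addr=0x51 blk=10 s=0: L1-HIT | VC [12, 2, 6]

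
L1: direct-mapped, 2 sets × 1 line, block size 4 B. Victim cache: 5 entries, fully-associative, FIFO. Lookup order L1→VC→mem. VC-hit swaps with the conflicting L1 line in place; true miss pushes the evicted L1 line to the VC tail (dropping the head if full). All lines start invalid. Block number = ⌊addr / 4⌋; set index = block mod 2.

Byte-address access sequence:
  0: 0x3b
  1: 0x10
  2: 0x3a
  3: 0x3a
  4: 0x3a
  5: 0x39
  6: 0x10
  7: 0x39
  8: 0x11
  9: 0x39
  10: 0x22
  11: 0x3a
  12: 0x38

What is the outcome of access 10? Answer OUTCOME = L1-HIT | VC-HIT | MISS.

OUTCOME = MISS

  [0] addr=0x3b blk=14 s=0: MISS | VC []
  [1] addr=0x10 blk=4 s=0: MISS | VC [14]
  [2] addr=0x3a blk=14 s=0: VC-HIT | VC [4]
  [3] addr=0x3a blk=14 s=0: L1-HIT | VC [4]
  [4] addr=0x3a blk=14 s=0: L1-HIT | VC [4]
  [5] addr=0x39 blk=14 s=0: L1-HIT | VC [4]
  [6] addr=0x10 blk=4 s=0: VC-HIT | VC [14]
  [7] addr=0x39 blk=14 s=0: VC-HIT | VC [4]
  [8] addr=0x11 blk=4 s=0: VC-HIT | VC [14]
  [9] addr=0x39 blk=14 s=0: VC-HIT | VC [4]
  [10] addr=0x22 blk=8 s=0: MISS | VC [4, 14]
  [11] addr=0x3a blk=14 s=0: VC-HIT | VC [4, 8]
  [12] addr=0x38 blk=14 s=0: L1-HIT | VC [4, 8]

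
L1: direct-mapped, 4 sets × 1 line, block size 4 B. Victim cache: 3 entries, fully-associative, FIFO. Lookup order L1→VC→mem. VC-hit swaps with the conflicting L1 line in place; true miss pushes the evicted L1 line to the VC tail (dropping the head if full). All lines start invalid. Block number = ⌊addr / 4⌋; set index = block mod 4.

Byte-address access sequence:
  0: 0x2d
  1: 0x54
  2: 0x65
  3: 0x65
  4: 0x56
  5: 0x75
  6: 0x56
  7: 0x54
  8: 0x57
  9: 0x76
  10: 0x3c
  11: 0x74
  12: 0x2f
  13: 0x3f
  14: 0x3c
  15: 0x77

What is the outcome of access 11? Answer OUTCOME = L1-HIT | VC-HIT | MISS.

  [0] addr=0x2d blk=11 s=3: MISS | VC []
  [1] addr=0x54 blk=21 s=1: MISS | VC []
  [2] addr=0x65 blk=25 s=1: MISS | VC [21]
  [3] addr=0x65 blk=25 s=1: L1-HIT | VC [21]
  [4] addr=0x56 blk=21 s=1: VC-HIT | VC [25]
  [5] addr=0x75 blk=29 s=1: MISS | VC [25, 21]
  [6] addr=0x56 blk=21 s=1: VC-HIT | VC [25, 29]
  [7] addr=0x54 blk=21 s=1: L1-HIT | VC [25, 29]
  [8] addr=0x57 blk=21 s=1: L1-HIT | VC [25, 29]
  [9] addr=0x76 blk=29 s=1: VC-HIT | VC [25, 21]
  [10] addr=0x3c blk=15 s=3: MISS | VC [25, 21, 11]
  [11] addr=0x74 blk=29 s=1: L1-HIT | VC [25, 21, 11]
  [12] addr=0x2f blk=11 s=3: VC-HIT | VC [25, 21, 15]
  [13] addr=0x3f blk=15 s=3: VC-HIT | VC [25, 21, 11]
  [14] addr=0x3c blk=15 s=3: L1-HIT | VC [25, 21, 11]
  [15] addr=0x77 blk=29 s=1: L1-HIT | VC [25, 21, 11]

OUTCOME = L1-HIT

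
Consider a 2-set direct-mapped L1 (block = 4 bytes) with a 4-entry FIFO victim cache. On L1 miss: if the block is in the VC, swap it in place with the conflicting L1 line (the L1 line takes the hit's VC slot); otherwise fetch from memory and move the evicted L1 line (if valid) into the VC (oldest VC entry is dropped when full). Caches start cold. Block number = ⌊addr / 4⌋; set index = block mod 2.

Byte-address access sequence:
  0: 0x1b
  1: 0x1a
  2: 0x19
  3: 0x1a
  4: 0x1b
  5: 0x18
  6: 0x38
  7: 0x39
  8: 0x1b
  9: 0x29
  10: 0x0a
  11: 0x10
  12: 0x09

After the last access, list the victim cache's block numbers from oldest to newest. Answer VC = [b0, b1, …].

  [0] addr=0x1b blk=6 s=0: MISS | VC []
  [1] addr=0x1a blk=6 s=0: L1-HIT | VC []
  [2] addr=0x19 blk=6 s=0: L1-HIT | VC []
  [3] addr=0x1a blk=6 s=0: L1-HIT | VC []
  [4] addr=0x1b blk=6 s=0: L1-HIT | VC []
  [5] addr=0x18 blk=6 s=0: L1-HIT | VC []
  [6] addr=0x38 blk=14 s=0: MISS | VC [6]
  [7] addr=0x39 blk=14 s=0: L1-HIT | VC [6]
  [8] addr=0x1b blk=6 s=0: VC-HIT | VC [14]
  [9] addr=0x29 blk=10 s=0: MISS | VC [14, 6]
  [10] addr=0xa blk=2 s=0: MISS | VC [14, 6, 10]
  [11] addr=0x10 blk=4 s=0: MISS | VC [14, 6, 10, 2]
  [12] addr=0x9 blk=2 s=0: VC-HIT | VC [14, 6, 10, 4]

VC = [14, 6, 10, 4]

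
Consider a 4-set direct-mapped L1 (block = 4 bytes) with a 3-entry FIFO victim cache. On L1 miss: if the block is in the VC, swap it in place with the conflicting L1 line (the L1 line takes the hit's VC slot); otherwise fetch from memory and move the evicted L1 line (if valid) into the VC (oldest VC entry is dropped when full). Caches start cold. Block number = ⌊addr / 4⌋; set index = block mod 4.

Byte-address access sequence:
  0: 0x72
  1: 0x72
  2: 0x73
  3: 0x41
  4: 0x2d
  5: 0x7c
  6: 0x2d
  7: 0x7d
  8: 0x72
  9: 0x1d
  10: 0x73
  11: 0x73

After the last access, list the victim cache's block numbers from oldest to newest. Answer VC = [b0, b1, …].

0: 0x72 (blk 28, set 0) → MISS  vc=[]
1: 0x72 (blk 28, set 0) → L1-HIT  vc=[]
2: 0x73 (blk 28, set 0) → L1-HIT  vc=[]
3: 0x41 (blk 16, set 0) → MISS  vc=[28]
4: 0x2d (blk 11, set 3) → MISS  vc=[28]
5: 0x7c (blk 31, set 3) → MISS  vc=[28, 11]
6: 0x2d (blk 11, set 3) → VC-HIT  vc=[28, 31]
7: 0x7d (blk 31, set 3) → VC-HIT  vc=[28, 11]
8: 0x72 (blk 28, set 0) → VC-HIT  vc=[16, 11]
9: 0x1d (blk 7, set 3) → MISS  vc=[16, 11, 31]
10: 0x73 (blk 28, set 0) → L1-HIT  vc=[16, 11, 31]
11: 0x73 (blk 28, set 0) → L1-HIT  vc=[16, 11, 31]

VC = [16, 11, 31]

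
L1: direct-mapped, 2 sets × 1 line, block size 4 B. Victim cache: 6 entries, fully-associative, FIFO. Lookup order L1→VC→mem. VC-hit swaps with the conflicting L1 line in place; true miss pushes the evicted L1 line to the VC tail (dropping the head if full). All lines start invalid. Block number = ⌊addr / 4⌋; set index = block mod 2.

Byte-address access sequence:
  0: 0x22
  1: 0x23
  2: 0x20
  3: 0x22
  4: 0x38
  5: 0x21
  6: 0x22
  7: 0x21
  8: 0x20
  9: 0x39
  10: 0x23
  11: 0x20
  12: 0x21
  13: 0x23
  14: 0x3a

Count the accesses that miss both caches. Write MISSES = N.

MISSES = 2

0: 0x22 (blk 8, set 0) → MISS  vc=[]
1: 0x23 (blk 8, set 0) → L1-HIT  vc=[]
2: 0x20 (blk 8, set 0) → L1-HIT  vc=[]
3: 0x22 (blk 8, set 0) → L1-HIT  vc=[]
4: 0x38 (blk 14, set 0) → MISS  vc=[8]
5: 0x21 (blk 8, set 0) → VC-HIT  vc=[14]
6: 0x22 (blk 8, set 0) → L1-HIT  vc=[14]
7: 0x21 (blk 8, set 0) → L1-HIT  vc=[14]
8: 0x20 (blk 8, set 0) → L1-HIT  vc=[14]
9: 0x39 (blk 14, set 0) → VC-HIT  vc=[8]
10: 0x23 (blk 8, set 0) → VC-HIT  vc=[14]
11: 0x20 (blk 8, set 0) → L1-HIT  vc=[14]
12: 0x21 (blk 8, set 0) → L1-HIT  vc=[14]
13: 0x23 (blk 8, set 0) → L1-HIT  vc=[14]
14: 0x3a (blk 14, set 0) → VC-HIT  vc=[8]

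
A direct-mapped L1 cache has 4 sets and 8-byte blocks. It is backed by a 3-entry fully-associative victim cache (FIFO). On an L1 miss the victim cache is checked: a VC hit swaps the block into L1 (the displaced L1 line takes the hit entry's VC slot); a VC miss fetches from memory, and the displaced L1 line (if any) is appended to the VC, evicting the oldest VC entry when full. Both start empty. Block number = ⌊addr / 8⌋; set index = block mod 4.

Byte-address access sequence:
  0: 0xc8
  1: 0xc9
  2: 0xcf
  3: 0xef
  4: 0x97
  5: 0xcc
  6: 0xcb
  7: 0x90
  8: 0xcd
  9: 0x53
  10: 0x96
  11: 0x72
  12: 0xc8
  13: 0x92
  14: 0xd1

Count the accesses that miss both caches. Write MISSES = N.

MISSES = 6

#0 0xc8→b25/s1 MISS; vc=[]
#1 0xc9→b25/s1 L1-HIT; vc=[]
#2 0xcf→b25/s1 L1-HIT; vc=[]
#3 0xef→b29/s1 MISS; vc=[25]
#4 0x97→b18/s2 MISS; vc=[25]
#5 0xcc→b25/s1 VC-HIT; vc=[29]
#6 0xcb→b25/s1 L1-HIT; vc=[29]
#7 0x90→b18/s2 L1-HIT; vc=[29]
#8 0xcd→b25/s1 L1-HIT; vc=[29]
#9 0x53→b10/s2 MISS; vc=[29,18]
#10 0x96→b18/s2 VC-HIT; vc=[29,10]
#11 0x72→b14/s2 MISS; vc=[29,10,18]
#12 0xc8→b25/s1 L1-HIT; vc=[29,10,18]
#13 0x92→b18/s2 VC-HIT; vc=[29,10,14]
#14 0xd1→b26/s2 MISS; vc=[10,14,18]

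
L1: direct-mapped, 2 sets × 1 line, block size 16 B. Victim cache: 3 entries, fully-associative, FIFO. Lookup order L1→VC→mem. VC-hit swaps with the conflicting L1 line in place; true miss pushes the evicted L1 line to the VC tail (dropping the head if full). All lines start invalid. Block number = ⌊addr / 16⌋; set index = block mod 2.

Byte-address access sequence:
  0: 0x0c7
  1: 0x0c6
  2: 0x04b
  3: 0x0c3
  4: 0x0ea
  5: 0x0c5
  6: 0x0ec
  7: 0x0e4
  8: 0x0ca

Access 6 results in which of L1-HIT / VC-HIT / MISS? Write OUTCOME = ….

OUTCOME = VC-HIT

  [0] addr=0xc7 blk=12 s=0: MISS | VC []
  [1] addr=0xc6 blk=12 s=0: L1-HIT | VC []
  [2] addr=0x4b blk=4 s=0: MISS | VC [12]
  [3] addr=0xc3 blk=12 s=0: VC-HIT | VC [4]
  [4] addr=0xea blk=14 s=0: MISS | VC [4, 12]
  [5] addr=0xc5 blk=12 s=0: VC-HIT | VC [4, 14]
  [6] addr=0xec blk=14 s=0: VC-HIT | VC [4, 12]
  [7] addr=0xe4 blk=14 s=0: L1-HIT | VC [4, 12]
  [8] addr=0xca blk=12 s=0: VC-HIT | VC [4, 14]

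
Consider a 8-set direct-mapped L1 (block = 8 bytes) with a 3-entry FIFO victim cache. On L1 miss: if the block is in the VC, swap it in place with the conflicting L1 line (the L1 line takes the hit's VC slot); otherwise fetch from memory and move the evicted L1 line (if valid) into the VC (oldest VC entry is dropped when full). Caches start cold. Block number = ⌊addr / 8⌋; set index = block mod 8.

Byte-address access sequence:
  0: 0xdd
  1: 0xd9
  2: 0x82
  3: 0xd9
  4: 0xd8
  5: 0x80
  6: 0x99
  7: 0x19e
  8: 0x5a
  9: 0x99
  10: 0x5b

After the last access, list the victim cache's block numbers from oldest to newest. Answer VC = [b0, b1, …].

VC = [27, 19, 51]

  [0] addr=0xdd blk=27 s=3: MISS | VC []
  [1] addr=0xd9 blk=27 s=3: L1-HIT | VC []
  [2] addr=0x82 blk=16 s=0: MISS | VC []
  [3] addr=0xd9 blk=27 s=3: L1-HIT | VC []
  [4] addr=0xd8 blk=27 s=3: L1-HIT | VC []
  [5] addr=0x80 blk=16 s=0: L1-HIT | VC []
  [6] addr=0x99 blk=19 s=3: MISS | VC [27]
  [7] addr=0x19e blk=51 s=3: MISS | VC [27, 19]
  [8] addr=0x5a blk=11 s=3: MISS | VC [27, 19, 51]
  [9] addr=0x99 blk=19 s=3: VC-HIT | VC [27, 11, 51]
  [10] addr=0x5b blk=11 s=3: VC-HIT | VC [27, 19, 51]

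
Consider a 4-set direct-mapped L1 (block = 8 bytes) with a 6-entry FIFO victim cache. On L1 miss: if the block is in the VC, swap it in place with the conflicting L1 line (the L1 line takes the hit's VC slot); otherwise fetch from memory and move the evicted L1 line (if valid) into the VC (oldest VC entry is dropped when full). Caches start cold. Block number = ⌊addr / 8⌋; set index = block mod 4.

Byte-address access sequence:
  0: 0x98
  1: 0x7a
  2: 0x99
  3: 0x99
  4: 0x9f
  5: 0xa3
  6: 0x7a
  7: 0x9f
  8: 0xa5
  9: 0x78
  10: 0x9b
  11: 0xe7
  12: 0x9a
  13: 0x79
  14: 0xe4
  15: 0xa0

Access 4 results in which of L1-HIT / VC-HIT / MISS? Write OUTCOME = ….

OUTCOME = L1-HIT

0: 0x98 (blk 19, set 3) → MISS  vc=[]
1: 0x7a (blk 15, set 3) → MISS  vc=[19]
2: 0x99 (blk 19, set 3) → VC-HIT  vc=[15]
3: 0x99 (blk 19, set 3) → L1-HIT  vc=[15]
4: 0x9f (blk 19, set 3) → L1-HIT  vc=[15]
5: 0xa3 (blk 20, set 0) → MISS  vc=[15]
6: 0x7a (blk 15, set 3) → VC-HIT  vc=[19]
7: 0x9f (blk 19, set 3) → VC-HIT  vc=[15]
8: 0xa5 (blk 20, set 0) → L1-HIT  vc=[15]
9: 0x78 (blk 15, set 3) → VC-HIT  vc=[19]
10: 0x9b (blk 19, set 3) → VC-HIT  vc=[15]
11: 0xe7 (blk 28, set 0) → MISS  vc=[15, 20]
12: 0x9a (blk 19, set 3) → L1-HIT  vc=[15, 20]
13: 0x79 (blk 15, set 3) → VC-HIT  vc=[19, 20]
14: 0xe4 (blk 28, set 0) → L1-HIT  vc=[19, 20]
15: 0xa0 (blk 20, set 0) → VC-HIT  vc=[19, 28]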